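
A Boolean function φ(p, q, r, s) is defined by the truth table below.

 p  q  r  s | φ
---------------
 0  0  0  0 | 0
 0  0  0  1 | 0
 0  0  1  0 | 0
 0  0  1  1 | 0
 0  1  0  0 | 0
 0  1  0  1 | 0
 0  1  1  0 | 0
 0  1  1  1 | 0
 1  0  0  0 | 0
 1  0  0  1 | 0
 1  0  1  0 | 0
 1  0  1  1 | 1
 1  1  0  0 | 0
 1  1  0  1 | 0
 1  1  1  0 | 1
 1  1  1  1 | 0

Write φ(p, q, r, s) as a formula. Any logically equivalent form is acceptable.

φ(p, q, r, s) = (((p ∧ ¬q) ∧ r) ∧ s) ∨ (((p ∧ q) ∧ r) ∧ ¬s)

The 1-rows are (1,0,1,1), (1,1,1,0). Each contributes one minterm — p·¬q·r·s; p·q·r·¬s — and their disjunction is a sum-of-products form of φ.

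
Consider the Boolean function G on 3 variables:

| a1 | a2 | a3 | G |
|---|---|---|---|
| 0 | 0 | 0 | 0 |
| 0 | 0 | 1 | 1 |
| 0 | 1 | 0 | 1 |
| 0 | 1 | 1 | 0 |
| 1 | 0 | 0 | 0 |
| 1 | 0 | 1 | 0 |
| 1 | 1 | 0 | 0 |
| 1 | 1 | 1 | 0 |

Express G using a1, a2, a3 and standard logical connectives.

The 1-rows are (0,0,1), (0,1,0). Each contributes one minterm — ¬a1·¬a2·a3; ¬a1·a2·¬a3 — and their disjunction is a sum-of-products form of G.

G(a1, a2, a3) = ((a1' · a2') · a3) + ((a1' · a2) · a3')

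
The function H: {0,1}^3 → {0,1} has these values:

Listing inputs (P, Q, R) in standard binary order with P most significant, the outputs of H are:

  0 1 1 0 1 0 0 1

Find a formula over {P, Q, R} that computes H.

H(P, Q, R) = (P xor Q) xor R

The output is 1 exactly when an odd number of inputs are 1 — the 3-way XOR (parity).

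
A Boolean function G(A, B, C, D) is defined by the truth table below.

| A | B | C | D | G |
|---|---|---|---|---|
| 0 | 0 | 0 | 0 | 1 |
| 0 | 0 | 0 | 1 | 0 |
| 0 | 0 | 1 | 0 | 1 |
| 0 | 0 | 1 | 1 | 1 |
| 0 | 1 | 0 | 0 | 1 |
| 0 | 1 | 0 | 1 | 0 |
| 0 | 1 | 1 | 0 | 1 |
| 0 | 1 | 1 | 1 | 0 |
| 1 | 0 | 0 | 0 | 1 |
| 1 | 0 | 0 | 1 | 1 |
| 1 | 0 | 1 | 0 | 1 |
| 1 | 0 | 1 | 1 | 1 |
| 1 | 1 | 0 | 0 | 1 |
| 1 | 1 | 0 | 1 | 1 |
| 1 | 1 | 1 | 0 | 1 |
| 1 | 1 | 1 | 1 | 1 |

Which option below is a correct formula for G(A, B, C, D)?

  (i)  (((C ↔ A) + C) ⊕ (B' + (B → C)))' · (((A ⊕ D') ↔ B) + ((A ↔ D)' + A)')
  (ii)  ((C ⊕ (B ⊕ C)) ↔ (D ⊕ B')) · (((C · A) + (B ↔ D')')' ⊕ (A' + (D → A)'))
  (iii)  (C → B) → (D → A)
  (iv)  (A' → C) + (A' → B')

iii

(i) fails at (0,0,0,1): the formula yields 1, G is 0.
(ii) fails at (0,0,0,0): the formula yields 0, G is 1.
(iv) fails at (0,0,0,1): the formula yields 1, G is 0.
That leaves (iii). Evaluating it on every row reproduces the table of G exactly.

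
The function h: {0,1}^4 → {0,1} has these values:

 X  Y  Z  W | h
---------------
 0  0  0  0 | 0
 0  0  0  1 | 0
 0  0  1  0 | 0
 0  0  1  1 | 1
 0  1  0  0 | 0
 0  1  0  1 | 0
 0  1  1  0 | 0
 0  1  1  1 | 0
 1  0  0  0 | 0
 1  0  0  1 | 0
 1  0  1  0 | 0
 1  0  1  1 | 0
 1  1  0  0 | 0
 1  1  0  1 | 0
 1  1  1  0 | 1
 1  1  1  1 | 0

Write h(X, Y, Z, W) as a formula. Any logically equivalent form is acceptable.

h=1 on 2 inputs: (0,0,1,1), (1,1,1,0). Reading each as a conjunction of literals (¬X·¬Y·Z·W, X·Y·Z·¬W) and taking the OR gives the canonical DNF.

h(X, Y, Z, W) = (((~X & ~Y) & Z) & W) | (((X & Y) & Z) & ~W)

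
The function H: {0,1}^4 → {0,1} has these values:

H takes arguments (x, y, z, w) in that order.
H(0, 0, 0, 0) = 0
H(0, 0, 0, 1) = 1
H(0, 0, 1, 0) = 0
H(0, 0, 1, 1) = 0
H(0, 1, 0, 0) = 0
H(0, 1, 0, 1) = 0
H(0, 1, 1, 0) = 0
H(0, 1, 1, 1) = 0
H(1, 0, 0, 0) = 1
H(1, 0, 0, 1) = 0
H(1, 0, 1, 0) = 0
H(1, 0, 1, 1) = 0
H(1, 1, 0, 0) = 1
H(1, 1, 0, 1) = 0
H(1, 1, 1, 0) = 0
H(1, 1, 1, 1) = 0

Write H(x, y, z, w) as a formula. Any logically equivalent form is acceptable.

H(x, y, z, w) = ((((not x and not y) and not z) and w) or (((x and not y) and not z) and not w)) or (((x and y) and not z) and not w)

H=1 on 3 inputs: (0,0,0,1), (1,0,0,0), (1,1,0,0). Reading each as a conjunction of literals (¬x·¬y·¬z·w, x·¬y·¬z·¬w, x·y·¬z·¬w) and taking the OR gives the canonical DNF.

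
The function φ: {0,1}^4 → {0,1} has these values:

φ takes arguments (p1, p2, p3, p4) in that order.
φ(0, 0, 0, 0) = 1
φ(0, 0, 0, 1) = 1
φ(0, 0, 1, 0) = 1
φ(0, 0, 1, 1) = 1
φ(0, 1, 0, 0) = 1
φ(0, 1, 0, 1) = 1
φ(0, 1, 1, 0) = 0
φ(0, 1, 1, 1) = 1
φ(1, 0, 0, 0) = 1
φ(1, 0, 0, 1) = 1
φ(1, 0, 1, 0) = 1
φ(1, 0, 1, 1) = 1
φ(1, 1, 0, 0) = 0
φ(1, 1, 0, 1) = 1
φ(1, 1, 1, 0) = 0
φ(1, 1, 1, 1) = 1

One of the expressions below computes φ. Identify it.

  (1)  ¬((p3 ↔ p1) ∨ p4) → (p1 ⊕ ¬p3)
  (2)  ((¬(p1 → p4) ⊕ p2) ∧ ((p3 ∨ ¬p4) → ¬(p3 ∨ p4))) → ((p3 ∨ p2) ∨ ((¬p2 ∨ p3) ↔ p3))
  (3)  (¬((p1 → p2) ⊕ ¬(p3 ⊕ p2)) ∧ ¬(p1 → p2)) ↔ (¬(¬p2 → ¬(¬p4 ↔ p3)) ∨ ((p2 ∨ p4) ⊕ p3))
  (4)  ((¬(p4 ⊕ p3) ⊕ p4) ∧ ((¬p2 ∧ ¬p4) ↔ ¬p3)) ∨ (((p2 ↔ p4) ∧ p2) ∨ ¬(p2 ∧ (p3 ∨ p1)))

4

(1) disagrees with φ on (0,0,1,0) (formula → 0, table → 1); rule it out.
(2) disagrees with φ on (0,1,1,0) (formula → 1, table → 0); rule it out.
(3) disagrees with φ on (0,0,0,1) (formula → 0, table → 1); rule it out.
Only (4) survives; checking it on all 16 rows confirms it matches φ.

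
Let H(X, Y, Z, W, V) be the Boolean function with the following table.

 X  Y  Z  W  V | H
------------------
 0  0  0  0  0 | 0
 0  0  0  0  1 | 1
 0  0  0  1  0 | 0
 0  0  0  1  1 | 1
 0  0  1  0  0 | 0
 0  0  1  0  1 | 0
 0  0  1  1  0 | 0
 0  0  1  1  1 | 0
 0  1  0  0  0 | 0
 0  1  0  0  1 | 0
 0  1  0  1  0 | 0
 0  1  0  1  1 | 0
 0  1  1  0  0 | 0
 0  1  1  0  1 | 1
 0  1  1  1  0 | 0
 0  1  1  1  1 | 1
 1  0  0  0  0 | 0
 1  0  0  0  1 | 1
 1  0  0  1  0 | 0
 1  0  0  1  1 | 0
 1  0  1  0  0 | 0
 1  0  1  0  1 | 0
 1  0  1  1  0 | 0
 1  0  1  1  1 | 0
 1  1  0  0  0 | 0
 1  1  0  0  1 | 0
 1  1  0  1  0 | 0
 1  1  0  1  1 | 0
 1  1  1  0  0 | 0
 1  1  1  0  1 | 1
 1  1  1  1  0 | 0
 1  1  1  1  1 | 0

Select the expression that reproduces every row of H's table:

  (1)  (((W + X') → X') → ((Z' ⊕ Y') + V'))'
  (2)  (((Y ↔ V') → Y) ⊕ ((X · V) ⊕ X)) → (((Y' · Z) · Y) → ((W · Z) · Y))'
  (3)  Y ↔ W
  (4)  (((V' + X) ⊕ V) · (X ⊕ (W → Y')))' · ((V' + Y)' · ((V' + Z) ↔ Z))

1

(2) disagrees with H on (0,0,1,0,1) (formula → 1, table → 0); rule it out.
(3) disagrees with H on (0,0,0,0,0) (formula → 1, table → 0); rule it out.
(4) disagrees with H on (0,0,0,0,1) (formula → 0, table → 1); rule it out.
Only (1) survives; checking it on all 32 rows confirms it matches H.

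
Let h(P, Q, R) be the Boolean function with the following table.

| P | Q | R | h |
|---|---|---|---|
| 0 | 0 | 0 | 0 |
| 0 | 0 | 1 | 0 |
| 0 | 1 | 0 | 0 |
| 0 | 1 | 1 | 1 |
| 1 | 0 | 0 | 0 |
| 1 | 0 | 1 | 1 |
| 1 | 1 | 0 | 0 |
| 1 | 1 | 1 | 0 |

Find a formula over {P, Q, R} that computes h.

h(P, Q, R) = ((¬P ∧ Q) ∧ R) ∨ ((P ∧ ¬Q) ∧ R)

The 1-rows are (0,1,1), (1,0,1). Each contributes one minterm — ¬P·Q·R; P·¬Q·R — and their disjunction is a sum-of-products form of h.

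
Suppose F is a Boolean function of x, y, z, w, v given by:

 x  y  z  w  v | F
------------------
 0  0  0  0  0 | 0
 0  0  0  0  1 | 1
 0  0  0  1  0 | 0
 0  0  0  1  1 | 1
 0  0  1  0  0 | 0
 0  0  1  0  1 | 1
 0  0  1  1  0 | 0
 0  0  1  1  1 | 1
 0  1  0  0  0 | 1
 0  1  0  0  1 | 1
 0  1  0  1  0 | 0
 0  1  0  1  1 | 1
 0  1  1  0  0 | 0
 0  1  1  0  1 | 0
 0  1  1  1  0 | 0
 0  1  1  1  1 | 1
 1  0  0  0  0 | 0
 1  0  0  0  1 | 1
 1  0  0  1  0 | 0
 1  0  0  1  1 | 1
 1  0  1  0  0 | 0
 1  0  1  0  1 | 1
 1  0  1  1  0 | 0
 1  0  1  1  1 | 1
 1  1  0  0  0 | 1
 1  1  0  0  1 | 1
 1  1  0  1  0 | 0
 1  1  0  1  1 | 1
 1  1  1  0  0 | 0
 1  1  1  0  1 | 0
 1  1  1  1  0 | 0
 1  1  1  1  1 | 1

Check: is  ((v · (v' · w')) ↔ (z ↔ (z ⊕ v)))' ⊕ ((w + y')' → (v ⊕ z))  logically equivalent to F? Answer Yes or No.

Yes

Check the formula against F row by row:
  x=0, y=0, z=0, w=0, v=0: formula gives 0, F = 0 ✓
  x=0, y=0, z=0, w=0, v=1: formula gives 1, F = 1 ✓
  x=0, y=0, z=0, w=1, v=0: formula gives 0, F = 0 ✓
  x=0, y=0, z=0, w=1, v=1: formula gives 1, F = 1 ✓
  … (the remaining 28 rows also agree.)
No disagreement on any input; they are logically equivalent.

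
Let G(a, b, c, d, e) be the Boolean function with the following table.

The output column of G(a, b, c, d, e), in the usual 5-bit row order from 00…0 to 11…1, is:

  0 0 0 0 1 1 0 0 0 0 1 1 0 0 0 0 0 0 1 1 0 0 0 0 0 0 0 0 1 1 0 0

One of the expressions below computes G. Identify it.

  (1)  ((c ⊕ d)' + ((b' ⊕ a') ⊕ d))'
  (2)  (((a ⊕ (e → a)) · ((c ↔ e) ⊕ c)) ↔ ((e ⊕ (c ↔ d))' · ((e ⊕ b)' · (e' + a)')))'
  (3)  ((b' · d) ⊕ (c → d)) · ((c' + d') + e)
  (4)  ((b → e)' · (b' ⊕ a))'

(2) fails at (0,0,0,0,0): the formula yields 1, G is 0.
(3) fails at (0,0,0,0,0): the formula yields 1, G is 0.
(4) fails at (0,0,0,0,0): the formula yields 1, G is 0.
(1) is the remaining candidate, and it agrees with G on all 32 inputs.

1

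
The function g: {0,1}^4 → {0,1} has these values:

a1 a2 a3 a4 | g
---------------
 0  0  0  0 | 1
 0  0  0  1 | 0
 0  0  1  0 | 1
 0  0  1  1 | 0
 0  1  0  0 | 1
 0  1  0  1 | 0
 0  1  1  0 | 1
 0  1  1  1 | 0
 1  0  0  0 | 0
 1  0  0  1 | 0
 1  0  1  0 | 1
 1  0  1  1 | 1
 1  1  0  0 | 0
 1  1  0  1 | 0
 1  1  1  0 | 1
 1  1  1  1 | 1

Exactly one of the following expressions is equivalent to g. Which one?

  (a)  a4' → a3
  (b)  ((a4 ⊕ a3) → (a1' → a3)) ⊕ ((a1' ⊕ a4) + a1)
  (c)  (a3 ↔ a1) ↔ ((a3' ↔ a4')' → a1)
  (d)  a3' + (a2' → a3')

(a) disagrees with g on (0,0,0,0) (formula → 0, table → 1); rule it out.
(b) disagrees with g on (0,0,0,0) (formula → 0, table → 1); rule it out.
(d) disagrees with g on (0,0,0,1) (formula → 1, table → 0); rule it out.
That leaves (c). Evaluating it on every row reproduces the table of g exactly.

c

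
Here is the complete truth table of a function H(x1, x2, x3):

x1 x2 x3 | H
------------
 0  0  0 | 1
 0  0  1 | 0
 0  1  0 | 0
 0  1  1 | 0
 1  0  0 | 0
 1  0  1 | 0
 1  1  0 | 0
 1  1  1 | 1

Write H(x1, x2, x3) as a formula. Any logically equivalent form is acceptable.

H(x1, x2, x3) = ((x1' · x2') · x3') + ((x1 · x2) · x3)

H=1 on 2 inputs: (0,0,0), (1,1,1). Reading each as a conjunction of literals (¬x1·¬x2·¬x3, x1·x2·x3) and taking the OR gives the canonical DNF.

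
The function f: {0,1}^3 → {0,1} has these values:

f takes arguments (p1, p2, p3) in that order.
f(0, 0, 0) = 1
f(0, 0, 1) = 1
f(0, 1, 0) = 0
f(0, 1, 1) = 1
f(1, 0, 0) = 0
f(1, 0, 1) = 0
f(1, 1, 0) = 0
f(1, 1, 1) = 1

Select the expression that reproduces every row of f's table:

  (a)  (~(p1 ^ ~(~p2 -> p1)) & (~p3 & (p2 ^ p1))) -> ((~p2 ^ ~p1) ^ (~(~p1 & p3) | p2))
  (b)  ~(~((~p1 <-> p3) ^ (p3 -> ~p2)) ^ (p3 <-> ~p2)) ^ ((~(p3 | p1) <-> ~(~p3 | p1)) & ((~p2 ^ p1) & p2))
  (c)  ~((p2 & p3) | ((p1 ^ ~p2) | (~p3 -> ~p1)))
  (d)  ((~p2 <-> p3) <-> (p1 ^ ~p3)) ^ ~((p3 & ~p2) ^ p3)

(a) disagrees with f on (1,0,0) (formula → 1, table → 0); rule it out.
(c) disagrees with f on (0,0,0) (formula → 0, table → 1); rule it out.
(d) disagrees with f on (1,1,0) (formula → 1, table → 0); rule it out.
That leaves (b). Evaluating it on every row reproduces the table of f exactly.

b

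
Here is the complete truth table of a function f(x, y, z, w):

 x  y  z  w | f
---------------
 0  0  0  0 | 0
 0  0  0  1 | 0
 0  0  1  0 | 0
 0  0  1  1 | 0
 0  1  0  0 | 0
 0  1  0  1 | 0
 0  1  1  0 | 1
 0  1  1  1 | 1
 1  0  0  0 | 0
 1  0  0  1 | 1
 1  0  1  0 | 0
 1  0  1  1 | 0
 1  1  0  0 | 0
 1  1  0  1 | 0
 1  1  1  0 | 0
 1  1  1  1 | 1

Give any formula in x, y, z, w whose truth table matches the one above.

f=1 on 4 inputs: (0,1,1,0), (0,1,1,1), (1,0,0,1), (1,1,1,1). Reading each as a conjunction of literals (¬x·y·z·¬w, ¬x·y·z·w, x·¬y·¬z·w, x·y·z·w) and taking the OR gives the canonical DNF.

f(x, y, z, w) = (((((¬x ∧ y) ∧ z) ∧ ¬w) ∨ (((¬x ∧ y) ∧ z) ∧ w)) ∨ (((x ∧ ¬y) ∧ ¬z) ∧ w)) ∨ (((x ∧ y) ∧ z) ∧ w)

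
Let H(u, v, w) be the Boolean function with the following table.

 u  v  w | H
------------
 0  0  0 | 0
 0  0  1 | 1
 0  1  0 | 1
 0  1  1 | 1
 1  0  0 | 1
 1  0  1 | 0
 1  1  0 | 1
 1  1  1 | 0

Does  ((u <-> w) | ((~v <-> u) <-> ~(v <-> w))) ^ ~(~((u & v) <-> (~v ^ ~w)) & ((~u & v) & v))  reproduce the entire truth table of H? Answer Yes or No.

Check the formula against H row by row:
  u=0, v=0, w=0: formula gives 0, H = 0 ✓
  u=0, v=0, w=1: formula gives 1, H = 1 ✓
  u=0, v=1, w=0: formula gives 1, H = 1 ✓
  u=0, v=1, w=1: formula gives 1, H = 1 ✓
  u=1, v=0, w=0: formula gives 1, H = 1 ✓
  … (the remaining 3 rows also agree.)
All 8 rows match — the expression computes H exactly.

Yes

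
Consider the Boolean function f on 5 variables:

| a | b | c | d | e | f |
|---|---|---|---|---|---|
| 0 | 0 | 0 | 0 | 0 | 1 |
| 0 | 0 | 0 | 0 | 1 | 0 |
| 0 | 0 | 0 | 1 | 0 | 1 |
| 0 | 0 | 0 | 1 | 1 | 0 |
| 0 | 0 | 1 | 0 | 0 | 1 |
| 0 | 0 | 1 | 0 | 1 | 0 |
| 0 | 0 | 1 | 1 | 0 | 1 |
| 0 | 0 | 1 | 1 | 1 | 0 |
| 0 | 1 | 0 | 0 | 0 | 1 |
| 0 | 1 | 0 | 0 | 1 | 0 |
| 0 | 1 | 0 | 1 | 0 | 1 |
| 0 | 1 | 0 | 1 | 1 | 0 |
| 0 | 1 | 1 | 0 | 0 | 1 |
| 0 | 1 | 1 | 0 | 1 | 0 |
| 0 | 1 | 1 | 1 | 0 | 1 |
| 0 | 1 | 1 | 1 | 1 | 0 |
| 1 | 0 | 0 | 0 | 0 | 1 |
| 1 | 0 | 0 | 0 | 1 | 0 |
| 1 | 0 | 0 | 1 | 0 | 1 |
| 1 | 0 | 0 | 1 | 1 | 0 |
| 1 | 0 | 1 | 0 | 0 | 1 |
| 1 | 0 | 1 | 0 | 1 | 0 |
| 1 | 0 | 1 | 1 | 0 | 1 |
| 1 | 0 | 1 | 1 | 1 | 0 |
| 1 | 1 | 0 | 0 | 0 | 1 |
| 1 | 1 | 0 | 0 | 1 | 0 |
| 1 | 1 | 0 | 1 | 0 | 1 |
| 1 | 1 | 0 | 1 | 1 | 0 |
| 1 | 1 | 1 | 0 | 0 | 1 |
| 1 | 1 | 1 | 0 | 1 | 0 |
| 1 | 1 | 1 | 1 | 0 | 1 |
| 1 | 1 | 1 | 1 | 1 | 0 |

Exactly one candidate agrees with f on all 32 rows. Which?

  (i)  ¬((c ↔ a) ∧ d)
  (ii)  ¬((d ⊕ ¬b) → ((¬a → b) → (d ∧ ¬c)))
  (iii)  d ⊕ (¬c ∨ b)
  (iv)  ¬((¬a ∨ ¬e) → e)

(i) fails at (0,0,0,0,1): the formula yields 1, f is 0.
(ii) fails at (0,0,0,0,0): the formula yields 0, f is 1.
(iii) fails at (0,0,0,0,1): the formula yields 1, f is 0.
(iv) is the remaining candidate, and it agrees with f on all 32 inputs.

iv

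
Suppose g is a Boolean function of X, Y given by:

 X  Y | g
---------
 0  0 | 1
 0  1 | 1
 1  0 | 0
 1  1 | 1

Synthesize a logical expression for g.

g(X, Y) = X → Y

This is X → Y (false only at 1,0).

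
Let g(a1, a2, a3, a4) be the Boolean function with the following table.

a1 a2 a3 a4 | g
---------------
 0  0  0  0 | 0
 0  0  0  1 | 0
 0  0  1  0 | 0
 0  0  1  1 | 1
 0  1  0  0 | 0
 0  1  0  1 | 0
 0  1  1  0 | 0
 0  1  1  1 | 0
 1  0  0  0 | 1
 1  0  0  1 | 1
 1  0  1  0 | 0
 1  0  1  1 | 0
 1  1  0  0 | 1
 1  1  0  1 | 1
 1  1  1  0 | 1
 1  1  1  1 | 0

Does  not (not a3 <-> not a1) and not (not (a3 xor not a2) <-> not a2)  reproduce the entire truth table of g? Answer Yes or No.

Test each input against both g and the formula:
  a1=0, a2=0, a3=0, a4=0: formula gives 0, g = 0 ✓
  a1=0, a2=0, a3=0, a4=1: formula gives 0, g = 0 ✓
  a1=0, a2=0, a3=1, a4=0: formula gives 0, g = 0 ✓
  a1=0, a2=0, a3=1, a4=1: formula gives 0, but g = 1 ✗
Row (0,0,1,1) is a counterexample, so the formula is not equivalent to g.

No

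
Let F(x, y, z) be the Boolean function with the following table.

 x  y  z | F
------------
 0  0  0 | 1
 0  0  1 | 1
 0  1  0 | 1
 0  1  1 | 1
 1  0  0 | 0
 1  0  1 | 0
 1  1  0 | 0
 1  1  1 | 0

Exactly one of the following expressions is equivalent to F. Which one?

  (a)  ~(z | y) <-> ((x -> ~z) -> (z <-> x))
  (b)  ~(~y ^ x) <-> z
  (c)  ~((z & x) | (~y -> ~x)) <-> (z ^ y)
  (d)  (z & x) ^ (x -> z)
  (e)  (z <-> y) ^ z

(a): at (0,1,0) it gives 0, but F = 1 — eliminated.
(b): at (0,0,1) it gives 0, but F = 1 — eliminated.
(c): at (0,0,1) it gives 0, but F = 1 — eliminated.
(e): at (0,1,0) it gives 0, but F = 1 — eliminated.
(d) is the remaining candidate, and it agrees with F on all 8 inputs.

d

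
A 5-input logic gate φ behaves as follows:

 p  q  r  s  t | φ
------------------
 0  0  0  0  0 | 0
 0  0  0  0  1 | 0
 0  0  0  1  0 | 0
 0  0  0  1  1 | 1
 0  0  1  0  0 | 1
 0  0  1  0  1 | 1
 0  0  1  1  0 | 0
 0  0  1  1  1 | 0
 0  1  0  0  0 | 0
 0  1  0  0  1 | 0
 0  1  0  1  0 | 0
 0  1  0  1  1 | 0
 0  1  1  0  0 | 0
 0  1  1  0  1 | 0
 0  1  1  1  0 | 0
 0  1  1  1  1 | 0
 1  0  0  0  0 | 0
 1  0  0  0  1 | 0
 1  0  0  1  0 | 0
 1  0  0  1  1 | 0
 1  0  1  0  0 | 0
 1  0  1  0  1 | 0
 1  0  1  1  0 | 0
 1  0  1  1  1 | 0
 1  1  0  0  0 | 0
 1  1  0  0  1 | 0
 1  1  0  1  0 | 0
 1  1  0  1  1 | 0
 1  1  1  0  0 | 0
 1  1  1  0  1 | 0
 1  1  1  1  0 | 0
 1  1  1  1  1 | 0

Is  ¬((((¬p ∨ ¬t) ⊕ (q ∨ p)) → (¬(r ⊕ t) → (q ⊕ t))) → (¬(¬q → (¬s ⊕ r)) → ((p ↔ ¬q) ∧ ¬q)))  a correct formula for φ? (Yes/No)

Yes

Test each input against both φ and the formula:
  p=0, q=0, r=0, s=0, t=0: formula gives 0, φ = 0 ✓
  p=0, q=0, r=0, s=0, t=1: formula gives 0, φ = 0 ✓
  p=0, q=0, r=0, s=1, t=0: formula gives 0, φ = 0 ✓
  p=0, q=0, r=0, s=1, t=1: formula gives 1, φ = 1 ✓
  …and likewise for the remaining 28 rows.
All 32 rows match — the expression computes φ exactly.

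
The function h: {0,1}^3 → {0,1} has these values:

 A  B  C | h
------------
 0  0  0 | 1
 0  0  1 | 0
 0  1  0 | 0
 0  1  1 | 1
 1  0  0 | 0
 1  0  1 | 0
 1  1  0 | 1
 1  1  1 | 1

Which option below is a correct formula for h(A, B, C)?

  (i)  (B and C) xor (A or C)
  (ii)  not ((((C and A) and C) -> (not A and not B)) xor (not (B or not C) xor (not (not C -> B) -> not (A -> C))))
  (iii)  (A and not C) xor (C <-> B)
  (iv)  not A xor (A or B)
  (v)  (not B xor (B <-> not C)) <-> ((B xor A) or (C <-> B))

(i) disagrees with h on (0,0,0) (formula → 0, table → 1); rule it out.
(ii) disagrees with h on (0,0,0) (formula → 0, table → 1); rule it out.
(iv) disagrees with h on (0,0,1) (formula → 1, table → 0); rule it out.
(v) disagrees with h on (0,0,1) (formula → 1, table → 0); rule it out.
(iii) is the remaining candidate, and it agrees with h on all 8 inputs.

iii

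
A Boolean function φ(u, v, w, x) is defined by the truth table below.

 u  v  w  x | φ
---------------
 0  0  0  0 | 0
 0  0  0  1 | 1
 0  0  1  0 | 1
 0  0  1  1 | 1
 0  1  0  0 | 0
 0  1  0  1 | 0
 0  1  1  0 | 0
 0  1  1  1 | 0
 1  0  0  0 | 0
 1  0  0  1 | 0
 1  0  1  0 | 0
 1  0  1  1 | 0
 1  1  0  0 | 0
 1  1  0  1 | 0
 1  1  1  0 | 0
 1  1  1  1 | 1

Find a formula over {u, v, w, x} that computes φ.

φ(u, v, w, x) = (((((not u and not v) and not w) and x) or (((not u and not v) and w) and not x)) or (((not u and not v) and w) and x)) or (((u and v) and w) and x)

φ=1 on 4 inputs: (0,0,0,1), (0,0,1,0), (0,0,1,1), (1,1,1,1). Reading each as a conjunction of literals (¬u·¬v·¬w·x, ¬u·¬v·w·¬x, ¬u·¬v·w·x, u·v·w·x) and taking the OR gives the canonical DNF.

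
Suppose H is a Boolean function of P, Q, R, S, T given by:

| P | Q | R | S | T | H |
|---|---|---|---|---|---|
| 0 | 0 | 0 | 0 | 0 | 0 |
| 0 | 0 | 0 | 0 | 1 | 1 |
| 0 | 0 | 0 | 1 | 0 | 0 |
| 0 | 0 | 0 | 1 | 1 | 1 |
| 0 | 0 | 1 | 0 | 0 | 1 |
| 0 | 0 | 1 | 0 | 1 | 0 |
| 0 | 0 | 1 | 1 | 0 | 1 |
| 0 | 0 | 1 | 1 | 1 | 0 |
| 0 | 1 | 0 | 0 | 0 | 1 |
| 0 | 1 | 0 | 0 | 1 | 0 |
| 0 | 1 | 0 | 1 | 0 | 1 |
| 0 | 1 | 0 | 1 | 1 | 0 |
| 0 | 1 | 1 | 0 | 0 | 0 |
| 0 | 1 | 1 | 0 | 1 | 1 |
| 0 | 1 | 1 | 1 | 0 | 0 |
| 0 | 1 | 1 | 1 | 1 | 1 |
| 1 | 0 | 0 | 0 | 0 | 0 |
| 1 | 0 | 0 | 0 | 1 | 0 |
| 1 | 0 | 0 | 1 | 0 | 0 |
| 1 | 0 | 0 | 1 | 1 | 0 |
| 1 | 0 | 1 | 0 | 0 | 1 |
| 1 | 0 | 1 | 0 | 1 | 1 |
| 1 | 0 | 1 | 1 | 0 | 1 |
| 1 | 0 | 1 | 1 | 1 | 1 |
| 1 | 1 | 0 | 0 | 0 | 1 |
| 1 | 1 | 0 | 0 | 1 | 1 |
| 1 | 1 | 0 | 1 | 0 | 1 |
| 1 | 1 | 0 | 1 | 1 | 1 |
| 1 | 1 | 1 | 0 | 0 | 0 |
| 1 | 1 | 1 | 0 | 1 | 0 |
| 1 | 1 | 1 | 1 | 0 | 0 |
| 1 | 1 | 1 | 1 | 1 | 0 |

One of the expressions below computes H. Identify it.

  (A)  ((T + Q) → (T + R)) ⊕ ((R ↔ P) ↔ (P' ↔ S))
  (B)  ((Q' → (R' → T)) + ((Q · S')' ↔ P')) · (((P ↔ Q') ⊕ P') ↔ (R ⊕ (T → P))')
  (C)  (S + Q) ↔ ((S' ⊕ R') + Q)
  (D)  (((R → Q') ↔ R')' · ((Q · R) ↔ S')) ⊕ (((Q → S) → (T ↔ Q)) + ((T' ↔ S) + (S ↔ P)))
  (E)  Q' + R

B

(A): at (0,0,0,0,0) it gives 1, but H = 0 — eliminated.
(C): at (0,0,0,0,0) it gives 1, but H = 0 — eliminated.
(D): at (0,0,0,0,0) it gives 1, but H = 0 — eliminated.
(E): at (0,0,0,0,0) it gives 1, but H = 0 — eliminated.
Only (B) survives; checking it on all 32 rows confirms it matches H.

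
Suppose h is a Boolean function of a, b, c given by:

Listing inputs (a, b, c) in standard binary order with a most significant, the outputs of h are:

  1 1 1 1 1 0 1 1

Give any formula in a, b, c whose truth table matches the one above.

h(a, b, c) = not ((a and not b) and c)

h is 0 on exactly one input, (1,0,1), whose minterm is a·¬b·c. So h is the negation of that single conjunction.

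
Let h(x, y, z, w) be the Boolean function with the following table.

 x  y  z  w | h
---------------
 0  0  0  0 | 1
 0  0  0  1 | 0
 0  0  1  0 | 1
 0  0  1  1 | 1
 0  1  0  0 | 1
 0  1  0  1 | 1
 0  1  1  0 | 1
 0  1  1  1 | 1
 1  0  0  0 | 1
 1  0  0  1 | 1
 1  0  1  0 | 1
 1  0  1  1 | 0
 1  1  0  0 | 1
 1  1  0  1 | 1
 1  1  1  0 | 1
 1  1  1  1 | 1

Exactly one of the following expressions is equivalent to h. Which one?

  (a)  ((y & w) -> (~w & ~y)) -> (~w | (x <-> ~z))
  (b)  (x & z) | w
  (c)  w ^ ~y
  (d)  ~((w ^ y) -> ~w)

a

(b): at (0,0,0,0) it gives 0, but h = 1 — eliminated.
(c): at (0,0,1,1) it gives 0, but h = 1 — eliminated.
(d): at (0,0,0,0) it gives 0, but h = 1 — eliminated.
That leaves (a). Evaluating it on every row reproduces the table of h exactly.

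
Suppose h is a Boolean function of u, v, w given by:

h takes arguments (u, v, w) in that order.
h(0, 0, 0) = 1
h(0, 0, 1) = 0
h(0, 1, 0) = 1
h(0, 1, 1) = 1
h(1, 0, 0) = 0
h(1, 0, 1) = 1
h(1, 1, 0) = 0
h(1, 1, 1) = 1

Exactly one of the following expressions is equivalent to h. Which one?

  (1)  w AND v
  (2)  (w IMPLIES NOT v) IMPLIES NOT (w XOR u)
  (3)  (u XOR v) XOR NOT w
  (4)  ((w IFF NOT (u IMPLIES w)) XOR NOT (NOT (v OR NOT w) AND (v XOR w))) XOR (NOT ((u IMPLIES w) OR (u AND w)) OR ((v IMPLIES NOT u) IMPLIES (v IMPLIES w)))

2

(1) fails at (0,0,0): the formula yields 0, h is 1.
(3) fails at (0,1,0): the formula yields 0, h is 1.
(4) fails at (0,0,1): the formula yields 1, h is 0.
Only (2) survives; checking it on all 8 rows confirms it matches h.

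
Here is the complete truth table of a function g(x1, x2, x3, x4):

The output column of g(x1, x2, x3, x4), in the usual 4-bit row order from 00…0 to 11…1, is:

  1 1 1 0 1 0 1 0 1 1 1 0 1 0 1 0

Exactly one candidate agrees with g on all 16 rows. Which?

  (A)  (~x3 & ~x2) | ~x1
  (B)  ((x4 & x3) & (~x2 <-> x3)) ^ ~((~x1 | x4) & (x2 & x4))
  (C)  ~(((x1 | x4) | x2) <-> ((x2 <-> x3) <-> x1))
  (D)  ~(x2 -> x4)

B

(A) fails at (0,0,1,1): the formula yields 1, g is 0.
(C) fails at (0,0,0,0): the formula yields 0, g is 1.
(D) fails at (0,0,0,0): the formula yields 0, g is 1.
That leaves (B). Evaluating it on every row reproduces the table of g exactly.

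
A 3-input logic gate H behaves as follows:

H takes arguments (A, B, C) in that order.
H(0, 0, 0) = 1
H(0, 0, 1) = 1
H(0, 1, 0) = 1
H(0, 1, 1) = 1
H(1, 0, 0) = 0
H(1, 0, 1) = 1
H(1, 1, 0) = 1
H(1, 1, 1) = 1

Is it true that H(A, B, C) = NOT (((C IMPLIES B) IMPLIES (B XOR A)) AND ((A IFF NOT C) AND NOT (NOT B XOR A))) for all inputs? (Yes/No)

Check the formula against H row by row:
  A=0, B=0, C=0: formula gives 1, H = 1 ✓
  A=0, B=0, C=1: formula gives 1, H = 1 ✓
  A=0, B=1, C=0: formula gives 1, H = 1 ✓
  A=0, B=1, C=1: formula gives 0, but H = 1 ✗
Row (0,1,1) is a counterexample, so the formula is not equivalent to H.

No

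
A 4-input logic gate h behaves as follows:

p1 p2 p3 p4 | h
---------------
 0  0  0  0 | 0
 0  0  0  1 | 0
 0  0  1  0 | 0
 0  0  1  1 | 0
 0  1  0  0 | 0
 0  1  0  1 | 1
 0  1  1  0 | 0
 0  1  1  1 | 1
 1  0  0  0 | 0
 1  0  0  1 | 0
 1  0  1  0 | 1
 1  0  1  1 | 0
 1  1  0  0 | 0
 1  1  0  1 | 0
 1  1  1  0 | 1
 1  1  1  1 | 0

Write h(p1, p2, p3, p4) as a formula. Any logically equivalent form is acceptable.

h=1 on 4 inputs: (0,1,0,1), (0,1,1,1), (1,0,1,0), (1,1,1,0). Reading each as a conjunction of literals (¬p1·p2·¬p3·p4, ¬p1·p2·p3·p4, p1·¬p2·p3·¬p4, p1·p2·p3·¬p4) and taking the OR gives the canonical DNF.

h(p1, p2, p3, p4) = (((((¬p1 ∧ p2) ∧ ¬p3) ∧ p4) ∨ (((¬p1 ∧ p2) ∧ p3) ∧ p4)) ∨ (((p1 ∧ ¬p2) ∧ p3) ∧ ¬p4)) ∨ (((p1 ∧ p2) ∧ p3) ∧ ¬p4)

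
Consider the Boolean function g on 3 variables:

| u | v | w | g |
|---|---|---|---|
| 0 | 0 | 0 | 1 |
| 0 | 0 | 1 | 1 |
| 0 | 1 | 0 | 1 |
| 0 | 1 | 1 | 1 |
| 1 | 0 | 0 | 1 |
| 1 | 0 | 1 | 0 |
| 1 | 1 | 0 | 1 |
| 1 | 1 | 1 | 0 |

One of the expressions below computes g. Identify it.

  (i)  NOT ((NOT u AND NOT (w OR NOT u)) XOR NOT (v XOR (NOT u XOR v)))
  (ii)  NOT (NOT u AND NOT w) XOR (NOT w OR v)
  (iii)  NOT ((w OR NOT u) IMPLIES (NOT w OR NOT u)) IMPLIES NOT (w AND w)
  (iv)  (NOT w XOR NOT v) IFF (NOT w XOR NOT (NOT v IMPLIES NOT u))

iii

(i) fails at (1,0,0): the formula yields 0, g is 1.
(ii) fails at (0,1,1): the formula yields 0, g is 1.
(iv) fails at (0,0,0): the formula yields 0, g is 1.
That leaves (iii). Evaluating it on every row reproduces the table of g exactly.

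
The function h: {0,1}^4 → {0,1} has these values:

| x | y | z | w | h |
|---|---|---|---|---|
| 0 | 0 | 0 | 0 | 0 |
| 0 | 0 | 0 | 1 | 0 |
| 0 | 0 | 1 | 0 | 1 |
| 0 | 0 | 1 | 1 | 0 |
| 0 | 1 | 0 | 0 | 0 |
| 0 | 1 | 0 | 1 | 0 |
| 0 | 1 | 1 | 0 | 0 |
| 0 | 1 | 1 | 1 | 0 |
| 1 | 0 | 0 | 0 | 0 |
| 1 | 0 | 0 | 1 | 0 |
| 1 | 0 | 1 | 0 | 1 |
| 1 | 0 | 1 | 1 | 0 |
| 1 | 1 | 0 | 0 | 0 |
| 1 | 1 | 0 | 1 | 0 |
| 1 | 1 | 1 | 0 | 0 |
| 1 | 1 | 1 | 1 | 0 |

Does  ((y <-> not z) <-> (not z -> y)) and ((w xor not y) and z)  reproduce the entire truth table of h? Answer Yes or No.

Check the formula against h row by row:
  x=0, y=0, z=0, w=0: formula gives 0, h = 0 ✓
  x=0, y=0, z=0, w=1: formula gives 0, h = 0 ✓
  x=0, y=0, z=1, w=0: formula gives 1, h = 1 ✓
  x=0, y=0, z=1, w=1: formula gives 0, h = 0 ✓
  …and likewise for the remaining 12 rows.
All 16 rows match — the expression computes h exactly.

Yes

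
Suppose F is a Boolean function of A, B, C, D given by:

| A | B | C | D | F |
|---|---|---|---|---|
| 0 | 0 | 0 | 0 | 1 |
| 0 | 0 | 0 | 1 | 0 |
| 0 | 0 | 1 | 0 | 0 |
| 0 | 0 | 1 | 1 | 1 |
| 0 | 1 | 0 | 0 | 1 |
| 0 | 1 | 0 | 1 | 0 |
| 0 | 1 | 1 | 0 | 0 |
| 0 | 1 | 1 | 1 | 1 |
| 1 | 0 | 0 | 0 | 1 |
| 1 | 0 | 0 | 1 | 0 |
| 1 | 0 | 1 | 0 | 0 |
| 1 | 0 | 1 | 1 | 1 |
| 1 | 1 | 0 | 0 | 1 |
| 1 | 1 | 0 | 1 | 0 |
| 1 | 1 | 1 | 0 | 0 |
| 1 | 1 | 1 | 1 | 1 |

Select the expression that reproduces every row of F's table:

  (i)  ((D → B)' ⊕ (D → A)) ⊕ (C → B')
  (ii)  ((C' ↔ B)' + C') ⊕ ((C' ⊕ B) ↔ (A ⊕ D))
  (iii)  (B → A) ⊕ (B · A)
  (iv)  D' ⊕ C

iv

(i) disagrees with F on (0,0,0,0) (formula → 0, table → 1); rule it out.
(ii) disagrees with F on (0,0,1,0) (formula → 1, table → 0); rule it out.
(iii) disagrees with F on (0,0,0,1) (formula → 1, table → 0); rule it out.
That leaves (iv). Evaluating it on every row reproduces the table of F exactly.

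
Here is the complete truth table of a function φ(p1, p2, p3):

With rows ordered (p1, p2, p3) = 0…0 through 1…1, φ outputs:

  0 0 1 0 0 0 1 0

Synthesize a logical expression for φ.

The 1-rows are (0,1,0), (1,1,0). Each contributes one minterm — ¬p1·p2·¬p3; p1·p2·¬p3 — and their disjunction is a sum-of-products form of φ.

φ(p1, p2, p3) = ((NOT p1 AND p2) AND NOT p3) OR ((p1 AND p2) AND NOT p3)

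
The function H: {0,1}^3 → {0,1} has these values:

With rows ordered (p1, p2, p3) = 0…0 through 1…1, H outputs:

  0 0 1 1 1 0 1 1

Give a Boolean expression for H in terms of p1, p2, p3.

H(p1, p2, p3) = ((((p1' · p2') · p3') + ((p1' · p2') · p3)) + ((p1 · p2') · p3))'

There are just 3 zero rows: (0,0,0), (0,0,1), (1,0,1). Their minterms are ¬p1·¬p2·¬p3, ¬p1·¬p2·p3, p1·¬p2·p3; the OR of those covers precisely the 0-outputs, and negating it yields H.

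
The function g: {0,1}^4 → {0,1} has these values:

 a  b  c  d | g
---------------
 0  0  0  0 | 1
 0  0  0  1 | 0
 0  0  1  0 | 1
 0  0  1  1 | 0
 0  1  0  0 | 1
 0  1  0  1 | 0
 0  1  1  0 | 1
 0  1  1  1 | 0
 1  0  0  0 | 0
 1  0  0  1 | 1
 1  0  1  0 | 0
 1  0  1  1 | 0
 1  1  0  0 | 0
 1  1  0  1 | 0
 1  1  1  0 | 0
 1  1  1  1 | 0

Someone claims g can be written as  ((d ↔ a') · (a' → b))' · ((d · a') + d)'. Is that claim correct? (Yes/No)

Evaluate ((d ↔ a') · (a' → b))' · ((d · a') + d)' on each row and compare to g:
  a=0, b=0, c=0, d=0: formula gives 1, g = 1 ✓
  a=0, b=0, c=0, d=1: formula gives 0, g = 0 ✓
  a=0, b=0, c=1, d=0: formula gives 1, g = 1 ✓
  a=0, b=0, c=1, d=1: formula gives 0, g = 0 ✓
  …
  a=1, b=0, c=0, d=1: formula gives 0, but g = 1 ✗
Row (1,0,0,1) is a counterexample, so the formula is not equivalent to g.

No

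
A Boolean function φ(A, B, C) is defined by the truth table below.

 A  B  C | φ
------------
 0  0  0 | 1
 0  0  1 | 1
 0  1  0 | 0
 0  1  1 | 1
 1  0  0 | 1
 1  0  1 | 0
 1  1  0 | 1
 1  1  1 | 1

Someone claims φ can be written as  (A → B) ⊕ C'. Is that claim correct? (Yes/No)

No

Test each input against both φ and the formula:
  A=0, B=0, C=0: formula gives 0, but φ = 1 ✗
A single disagreement suffices: at (0,0,0) they differ, so the formula does not compute φ.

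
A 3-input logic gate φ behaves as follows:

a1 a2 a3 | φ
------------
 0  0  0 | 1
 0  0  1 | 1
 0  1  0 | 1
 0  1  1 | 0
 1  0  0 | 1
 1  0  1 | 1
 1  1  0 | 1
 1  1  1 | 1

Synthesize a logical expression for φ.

φ(a1, a2, a3) = not ((not a1 and a2) and a3)

φ is 0 on exactly one input, (0,1,1), whose minterm is ¬a1·a2·a3. So φ is the negation of that single conjunction.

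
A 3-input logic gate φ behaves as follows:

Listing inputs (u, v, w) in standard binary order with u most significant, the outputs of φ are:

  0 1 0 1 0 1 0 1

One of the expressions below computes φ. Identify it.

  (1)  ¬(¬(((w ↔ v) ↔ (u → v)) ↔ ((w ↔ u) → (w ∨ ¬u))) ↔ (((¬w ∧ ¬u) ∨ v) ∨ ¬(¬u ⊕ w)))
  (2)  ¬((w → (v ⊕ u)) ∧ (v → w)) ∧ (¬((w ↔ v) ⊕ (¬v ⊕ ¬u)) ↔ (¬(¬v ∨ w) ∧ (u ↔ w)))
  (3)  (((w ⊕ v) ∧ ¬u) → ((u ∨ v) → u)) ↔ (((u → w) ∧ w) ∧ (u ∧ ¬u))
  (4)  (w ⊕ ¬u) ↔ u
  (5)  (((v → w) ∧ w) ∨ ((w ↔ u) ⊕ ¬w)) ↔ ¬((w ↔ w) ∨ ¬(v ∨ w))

4

(1) fails at (0,0,0): the formula yields 1, φ is 0.
(2) fails at (0,0,1): the formula yields 0, φ is 1.
(3) fails at (0,0,1): the formula yields 0, φ is 1.
(5) fails at (0,0,0): the formula yields 1, φ is 0.
That leaves (4). Evaluating it on every row reproduces the table of φ exactly.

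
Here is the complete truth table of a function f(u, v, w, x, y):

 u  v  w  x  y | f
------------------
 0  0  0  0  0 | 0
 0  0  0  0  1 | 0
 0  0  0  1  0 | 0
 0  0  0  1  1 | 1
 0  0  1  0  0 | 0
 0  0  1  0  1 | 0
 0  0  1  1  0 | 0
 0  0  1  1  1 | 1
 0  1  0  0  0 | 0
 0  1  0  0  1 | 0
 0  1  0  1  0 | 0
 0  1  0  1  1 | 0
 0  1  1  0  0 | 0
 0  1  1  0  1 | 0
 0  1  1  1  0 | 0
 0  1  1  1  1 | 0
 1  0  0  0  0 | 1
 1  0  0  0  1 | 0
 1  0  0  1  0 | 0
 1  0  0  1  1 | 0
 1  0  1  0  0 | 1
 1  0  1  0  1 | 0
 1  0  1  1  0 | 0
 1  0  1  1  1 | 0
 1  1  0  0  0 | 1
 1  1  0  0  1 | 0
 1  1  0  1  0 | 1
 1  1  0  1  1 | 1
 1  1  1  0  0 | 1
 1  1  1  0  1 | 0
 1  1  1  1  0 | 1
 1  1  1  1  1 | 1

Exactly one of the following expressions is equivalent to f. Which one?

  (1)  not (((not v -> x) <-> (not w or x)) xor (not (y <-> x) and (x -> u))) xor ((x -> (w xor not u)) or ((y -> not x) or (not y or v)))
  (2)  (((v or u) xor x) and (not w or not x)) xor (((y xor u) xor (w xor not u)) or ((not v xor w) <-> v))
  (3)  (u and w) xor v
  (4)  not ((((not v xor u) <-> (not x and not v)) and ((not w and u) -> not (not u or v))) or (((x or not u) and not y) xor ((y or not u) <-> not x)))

(1): at (0,0,0,0,1) it gives 1, but f = 0 — eliminated.
(2): at (0,0,0,0,0) it gives 1, but f = 0 — eliminated.
(3): at (0,0,0,1,1) it gives 0, but f = 1 — eliminated.
Only (4) survives; checking it on all 32 rows confirms it matches f.

4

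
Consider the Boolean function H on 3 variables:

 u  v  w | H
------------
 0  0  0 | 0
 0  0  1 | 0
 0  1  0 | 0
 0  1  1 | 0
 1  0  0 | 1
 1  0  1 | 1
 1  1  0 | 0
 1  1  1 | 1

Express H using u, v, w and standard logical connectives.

The 1-rows are (1,0,0), (1,0,1), (1,1,1). Each contributes one minterm — u·¬v·¬w; u·¬v·w; u·v·w — and their disjunction is a sum-of-products form of H.

H(u, v, w) = (((u · v') · w') + ((u · v') · w)) + ((u · v) · w)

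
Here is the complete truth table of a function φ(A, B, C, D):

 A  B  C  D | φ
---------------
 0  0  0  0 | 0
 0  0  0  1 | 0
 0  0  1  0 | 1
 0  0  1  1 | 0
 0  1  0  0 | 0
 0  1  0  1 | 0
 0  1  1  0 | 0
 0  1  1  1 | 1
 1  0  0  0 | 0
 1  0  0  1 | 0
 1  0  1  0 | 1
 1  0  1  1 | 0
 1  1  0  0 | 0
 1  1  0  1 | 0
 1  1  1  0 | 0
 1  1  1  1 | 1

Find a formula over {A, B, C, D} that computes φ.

φ(A, B, C, D) = (((((¬A ∧ ¬B) ∧ C) ∧ ¬D) ∨ (((¬A ∧ B) ∧ C) ∧ D)) ∨ (((A ∧ ¬B) ∧ C) ∧ ¬D)) ∨ (((A ∧ B) ∧ C) ∧ D)

The 1-rows are (0,0,1,0), (0,1,1,1), (1,0,1,0), (1,1,1,1). Each contributes one minterm — ¬A·¬B·C·¬D; ¬A·B·C·D; A·¬B·C·¬D; A·B·C·D — and their disjunction is a sum-of-products form of φ.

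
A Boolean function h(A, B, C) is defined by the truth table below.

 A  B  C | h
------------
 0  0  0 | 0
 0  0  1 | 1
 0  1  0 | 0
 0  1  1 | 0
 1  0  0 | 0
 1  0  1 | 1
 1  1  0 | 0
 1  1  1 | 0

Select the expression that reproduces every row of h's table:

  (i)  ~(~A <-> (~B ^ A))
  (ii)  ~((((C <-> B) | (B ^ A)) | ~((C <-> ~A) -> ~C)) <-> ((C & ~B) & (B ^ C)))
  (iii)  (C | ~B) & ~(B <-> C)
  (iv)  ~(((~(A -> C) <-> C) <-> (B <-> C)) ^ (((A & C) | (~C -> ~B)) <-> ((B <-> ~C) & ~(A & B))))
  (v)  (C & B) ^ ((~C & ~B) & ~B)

(i): at (0,0,1) it gives 0, but h = 1 — eliminated.
(ii): at (0,0,0) it gives 1, but h = 0 — eliminated.
(iv): at (0,1,0) it gives 1, but h = 0 — eliminated.
(v): at (0,0,0) it gives 1, but h = 0 — eliminated.
Only (iii) survives; checking it on all 8 rows confirms it matches h.

iii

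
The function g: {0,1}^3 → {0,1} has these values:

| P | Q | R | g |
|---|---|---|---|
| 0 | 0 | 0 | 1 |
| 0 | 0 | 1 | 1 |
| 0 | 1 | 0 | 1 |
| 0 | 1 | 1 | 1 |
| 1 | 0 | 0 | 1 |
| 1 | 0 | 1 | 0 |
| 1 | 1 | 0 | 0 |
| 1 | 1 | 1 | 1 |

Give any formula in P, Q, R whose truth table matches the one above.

g(P, Q, R) = not (((P and not Q) and R) or ((P and Q) and not R))

There are just 2 zero rows: (1,0,1), (1,1,0). Their minterms are P·¬Q·R, P·Q·¬R; the OR of those covers precisely the 0-outputs, and negating it yields g.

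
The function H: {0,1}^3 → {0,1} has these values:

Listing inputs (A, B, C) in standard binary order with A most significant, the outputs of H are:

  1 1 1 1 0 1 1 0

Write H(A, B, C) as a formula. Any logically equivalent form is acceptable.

H(A, B, C) = ¬(((A ∧ ¬B) ∧ ¬C) ∨ ((A ∧ B) ∧ C))

There are just 2 zero rows: (1,0,0), (1,1,1). Their minterms are A·¬B·¬C, A·B·C; the OR of those covers precisely the 0-outputs, and negating it yields H.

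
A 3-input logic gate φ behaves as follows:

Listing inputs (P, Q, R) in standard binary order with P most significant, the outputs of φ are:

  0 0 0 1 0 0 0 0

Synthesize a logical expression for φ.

φ(P, Q, R) = (P' · Q) · R

Only row (0,1,1) gives 1. That row's minterm ¬P·Q·R is φ directly.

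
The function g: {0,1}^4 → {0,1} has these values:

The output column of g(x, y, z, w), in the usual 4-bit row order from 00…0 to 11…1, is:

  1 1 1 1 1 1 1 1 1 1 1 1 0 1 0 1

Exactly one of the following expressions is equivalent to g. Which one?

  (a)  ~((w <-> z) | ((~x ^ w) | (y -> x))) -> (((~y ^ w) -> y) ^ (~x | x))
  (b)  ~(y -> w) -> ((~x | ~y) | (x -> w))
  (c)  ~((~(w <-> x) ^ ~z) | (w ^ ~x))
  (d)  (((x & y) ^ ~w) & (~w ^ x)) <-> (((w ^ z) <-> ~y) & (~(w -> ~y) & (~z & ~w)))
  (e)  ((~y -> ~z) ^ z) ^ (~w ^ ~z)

(a) fails at (0,1,0,1): the formula yields 0, g is 1.
(c) fails at (0,0,0,0): the formula yields 0, g is 1.
(d) fails at (0,0,0,0): the formula yields 0, g is 1.
(e) fails at (0,0,0,1): the formula yields 0, g is 1.
That leaves (b). Evaluating it on every row reproduces the table of g exactly.

b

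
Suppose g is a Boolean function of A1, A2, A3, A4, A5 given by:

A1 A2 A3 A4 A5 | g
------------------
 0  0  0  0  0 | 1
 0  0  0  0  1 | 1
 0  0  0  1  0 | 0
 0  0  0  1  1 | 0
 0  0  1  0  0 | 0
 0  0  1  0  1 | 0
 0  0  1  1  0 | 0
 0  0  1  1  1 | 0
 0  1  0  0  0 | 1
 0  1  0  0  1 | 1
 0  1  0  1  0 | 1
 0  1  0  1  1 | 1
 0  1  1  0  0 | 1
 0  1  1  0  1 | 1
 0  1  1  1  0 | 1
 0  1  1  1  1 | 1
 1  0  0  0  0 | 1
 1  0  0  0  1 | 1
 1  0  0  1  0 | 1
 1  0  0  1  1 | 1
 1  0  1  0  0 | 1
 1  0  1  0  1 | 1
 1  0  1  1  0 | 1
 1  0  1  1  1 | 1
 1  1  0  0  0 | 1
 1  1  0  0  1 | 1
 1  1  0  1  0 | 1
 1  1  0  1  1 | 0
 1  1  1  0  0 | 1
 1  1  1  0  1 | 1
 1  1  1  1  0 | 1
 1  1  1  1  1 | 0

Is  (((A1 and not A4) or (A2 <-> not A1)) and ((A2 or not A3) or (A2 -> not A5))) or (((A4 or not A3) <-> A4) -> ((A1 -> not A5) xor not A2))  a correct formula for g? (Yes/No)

Yes

Test each input against both g and the formula:
  A1=0, A2=0, A3=0, A4=0, A5=0: formula gives 1, g = 1 ✓
  A1=0, A2=0, A3=0, A4=0, A5=1: formula gives 1, g = 1 ✓
  A1=0, A2=0, A3=0, A4=1, A5=0: formula gives 0, g = 0 ✓
  A1=0, A2=0, A3=0, A4=1, A5=1: formula gives 0, g = 0 ✓
  …and likewise for the remaining 28 rows.
All 32 rows match — the expression computes g exactly.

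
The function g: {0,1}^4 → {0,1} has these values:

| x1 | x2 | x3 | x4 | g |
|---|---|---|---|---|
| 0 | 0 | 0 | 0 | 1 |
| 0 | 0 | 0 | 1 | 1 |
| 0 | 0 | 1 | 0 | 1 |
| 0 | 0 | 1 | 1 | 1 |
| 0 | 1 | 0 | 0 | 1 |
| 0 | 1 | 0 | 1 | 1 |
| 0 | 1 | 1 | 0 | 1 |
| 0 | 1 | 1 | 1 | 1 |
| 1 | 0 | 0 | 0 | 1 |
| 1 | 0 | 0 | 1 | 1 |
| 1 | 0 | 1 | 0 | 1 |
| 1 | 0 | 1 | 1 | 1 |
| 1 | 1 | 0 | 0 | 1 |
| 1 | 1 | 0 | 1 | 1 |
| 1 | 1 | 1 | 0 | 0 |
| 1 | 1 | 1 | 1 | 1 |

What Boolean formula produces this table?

g is 0 on exactly one input, (1,1,1,0), whose minterm is x1·x2·x3·¬x4. So g is the negation of that single conjunction.

g(x1, x2, x3, x4) = (((x1 · x2) · x3) · x4')'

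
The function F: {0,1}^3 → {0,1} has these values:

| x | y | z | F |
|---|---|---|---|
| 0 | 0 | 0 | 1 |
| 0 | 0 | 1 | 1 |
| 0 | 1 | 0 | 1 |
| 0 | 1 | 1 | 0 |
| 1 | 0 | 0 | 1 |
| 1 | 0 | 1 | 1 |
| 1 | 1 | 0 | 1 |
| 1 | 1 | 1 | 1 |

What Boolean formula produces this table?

F(x, y, z) = not ((not x and y) and z)

F is 0 on exactly one input, (0,1,1), whose minterm is ¬x·y·z. So F is the negation of that single conjunction.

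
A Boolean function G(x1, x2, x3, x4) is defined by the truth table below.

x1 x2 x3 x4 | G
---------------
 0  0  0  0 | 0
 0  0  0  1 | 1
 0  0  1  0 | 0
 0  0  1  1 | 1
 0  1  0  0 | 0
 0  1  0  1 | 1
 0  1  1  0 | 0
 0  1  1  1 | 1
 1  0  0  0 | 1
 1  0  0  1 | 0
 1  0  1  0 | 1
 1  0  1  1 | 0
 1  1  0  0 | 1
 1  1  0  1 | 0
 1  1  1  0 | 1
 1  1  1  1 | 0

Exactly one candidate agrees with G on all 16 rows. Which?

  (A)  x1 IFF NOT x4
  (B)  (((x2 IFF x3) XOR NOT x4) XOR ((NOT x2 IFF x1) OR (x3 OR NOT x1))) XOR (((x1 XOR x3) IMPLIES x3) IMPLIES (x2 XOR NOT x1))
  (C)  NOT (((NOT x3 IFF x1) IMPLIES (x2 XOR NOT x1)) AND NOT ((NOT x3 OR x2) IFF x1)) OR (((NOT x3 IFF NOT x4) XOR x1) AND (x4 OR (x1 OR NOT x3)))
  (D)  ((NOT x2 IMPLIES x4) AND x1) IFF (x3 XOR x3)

A

(B) fails at (0,0,1,0): the formula yields 1, G is 0.
(C) fails at (0,0,0,0): the formula yields 1, G is 0.
(D) fails at (0,0,0,0): the formula yields 1, G is 0.
Only (A) survives; checking it on all 16 rows confirms it matches G.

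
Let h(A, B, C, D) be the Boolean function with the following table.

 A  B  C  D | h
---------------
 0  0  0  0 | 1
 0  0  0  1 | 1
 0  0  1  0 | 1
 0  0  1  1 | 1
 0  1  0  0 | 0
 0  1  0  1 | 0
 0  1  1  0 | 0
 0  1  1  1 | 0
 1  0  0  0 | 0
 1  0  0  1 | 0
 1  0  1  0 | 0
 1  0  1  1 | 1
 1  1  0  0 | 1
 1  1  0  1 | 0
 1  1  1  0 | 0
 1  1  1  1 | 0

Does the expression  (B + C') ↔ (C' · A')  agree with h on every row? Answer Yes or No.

No

Check the formula against h row by row:
  A=0, B=0, C=0, D=0: formula gives 1, h = 1 ✓
  A=0, B=0, C=0, D=1: formula gives 1, h = 1 ✓
  A=0, B=0, C=1, D=0: formula gives 1, h = 1 ✓
  A=0, B=0, C=1, D=1: formula gives 1, h = 1 ✓
  A=0, B=1, C=0, D=0: formula gives 1, but h = 0 ✗
A single disagreement suffices: at (0,1,0,0) they differ, so the formula does not compute h.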